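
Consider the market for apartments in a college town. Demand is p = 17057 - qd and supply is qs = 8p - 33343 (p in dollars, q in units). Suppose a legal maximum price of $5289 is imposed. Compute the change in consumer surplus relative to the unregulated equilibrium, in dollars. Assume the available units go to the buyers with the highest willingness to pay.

-305713

Rearranging demand gives qd = 17057 - p. Equilibrium: 17057 - p = 8p - 33343, so 50400 = 9p and p* = 5600, q* = 11457.
Since 5289 < 5600, the ceiling is binding.
At p = 5289: qd = 17057 - 5289 = 11768 and qs = 8·5289 - 33343 = 8969.
Consumer surplus without the control is ½ · (17057 - 5600) · 11457 = 65631424.5.
With the ceiling, 8969 units are sold at 5289 (assume they go to the highest-value buyers). The demand price at q = 8969 is 8088, so CS = ½ · [(17057 - 5289) + (8088 - 5289)] · 8969 = 65325711.5.
Change in consumer surplus = 65325711.5 - 65631424.5 = -305713.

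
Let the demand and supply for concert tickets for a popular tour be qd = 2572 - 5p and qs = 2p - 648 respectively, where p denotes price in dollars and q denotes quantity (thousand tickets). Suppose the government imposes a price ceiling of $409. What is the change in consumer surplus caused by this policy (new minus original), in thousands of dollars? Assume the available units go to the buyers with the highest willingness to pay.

Setting quantity demanded equal to quantity supplied, 2572 - 5p = 2p - 648, gives p* = 460 and q* = 272.
Because the ceiling (409) lies below the market-clearing price, it is binding.
At p = 409: qd = 2572 - 5·409 = 527 and qs = 2·409 - 648 = 170.
Consumer surplus without the control is ½ · (514.4 - 460) · 272 = 7398.4.
With the ceiling, 170 units are sold at 409 (assume they go to the highest-value buyers). The demand price at q = 170 is 480.4, so CS = ½ · [(514.4 - 409) + (480.4 - 409)] · 170 = 15028.
Change in consumer surplus = 15028 - 7398.4 = 7629.6.

7629.6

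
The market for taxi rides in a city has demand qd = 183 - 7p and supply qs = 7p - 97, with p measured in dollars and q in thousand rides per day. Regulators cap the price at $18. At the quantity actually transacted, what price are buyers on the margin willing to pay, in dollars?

22

In a free market, 183 - 7p = 7p - 97 gives the equilibrium p* = 20, q* = 43.
Because the ceiling (18) lies below the market-clearing price, it is binding.
At p = 18: qd = 183 - 7·18 = 57 and qs = 7·18 - 97 = 29.
Only 29 units reach the market. On the demand curve, the marginal buyer's willingness to pay at q = 29 is (183 - 29)/7 = 22.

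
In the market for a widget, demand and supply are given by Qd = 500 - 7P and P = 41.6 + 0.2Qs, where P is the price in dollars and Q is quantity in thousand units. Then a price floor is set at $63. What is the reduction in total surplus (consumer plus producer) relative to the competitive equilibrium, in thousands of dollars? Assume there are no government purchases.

134.4

Rearranging supply gives Qs = 5P - 208. Equilibrium: 500 - 7P = 5P - 208, so 708 = 12P and P* = 59, Q* = 87.
The floor of 63 is above the equilibrium price 59, so it binds.
At P = 63: Qd = 500 - 7·63 = 59 and Qs = 5·63 - 208 = 107.
Quantity traded falls to 59. At Q = 59 the demand price is (500 - 59)/7 = 63 and the supply price is (208 + 59)/5 = 53.4.
Deadweight loss = ½ · (63 - 53.4) · (87 - 59) = ½ · 9.6 · 28 = 134.4.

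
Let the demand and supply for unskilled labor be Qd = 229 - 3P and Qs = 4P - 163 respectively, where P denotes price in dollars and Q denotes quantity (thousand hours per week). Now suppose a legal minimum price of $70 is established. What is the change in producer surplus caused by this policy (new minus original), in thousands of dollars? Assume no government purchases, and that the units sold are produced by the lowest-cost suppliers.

Setting quantity demanded equal to quantity supplied, 229 - 3P = 4P - 163, gives P* = 56 and Q* = 61.
The floor of 70 is above the equilibrium price 56, so it binds.
At P = 70: Qd = 229 - 3·70 = 19 and Qs = 4·70 - 163 = 117.
Producer surplus without the control is ½ · (56 - 40.75) · 61 = 465.125.
With the floor, 19 units are sold at 70. The supply price at Q = 19 is 45.5, so PS = ½ · [(70 - 40.75) + (70 - 45.5)] · 19 = 510.625.
Change in producer surplus = 510.625 - 465.125 = 45.5.

45.5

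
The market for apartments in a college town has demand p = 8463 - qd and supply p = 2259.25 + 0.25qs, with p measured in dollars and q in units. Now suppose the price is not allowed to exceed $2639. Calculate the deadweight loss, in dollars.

Rearranging demand gives qd = 8463 - p; rearranging supply gives qs = 4p - 9037. Equilibrium: 8463 - p = 4p - 9037, so 17500 = 5p and p* = 3500, q* = 4963.
Because the ceiling (2639) lies below the market-clearing price, it is binding.
At p = 2639: qd = 8463 - 2639 = 5824 and qs = 4·2639 - 9037 = 1519.
Quantity traded falls to 1519. At q = 1519 the demand price is 8463 - 1519 = 6944 and the supply price is (9037 + 1519)/4 = 2639.
Deadweight loss = ½ · (6944 - 2639) · (4963 - 1519) = ½ · 4305 · 3444 = 7413210.

7413210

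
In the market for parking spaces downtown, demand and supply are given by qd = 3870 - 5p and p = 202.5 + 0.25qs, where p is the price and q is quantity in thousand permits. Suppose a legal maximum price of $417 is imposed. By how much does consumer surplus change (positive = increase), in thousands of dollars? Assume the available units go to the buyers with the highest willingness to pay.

Rearranging supply gives qs = 4p - 810. Setting quantity demanded equal to quantity supplied, 3870 - 5p = 4p - 810, gives p* = 520 and q* = 1270.
The ceiling of 417 is below the equilibrium price 520, so it binds.
At p = 417: qd = 3870 - 5·417 = 1785 and qs = 4·417 - 810 = 858.
Consumer surplus without the control is ½ · (774 - 520) · 1270 = 161290.
With the ceiling, 858 units are sold at 417 (assume they go to the highest-value buyers). The demand price at q = 858 is 602.4, so CS = ½ · [(774 - 417) + (602.4 - 417)] · 858 = 232689.6.
Change in consumer surplus = 232689.6 - 161290 = 71399.6.

71399.6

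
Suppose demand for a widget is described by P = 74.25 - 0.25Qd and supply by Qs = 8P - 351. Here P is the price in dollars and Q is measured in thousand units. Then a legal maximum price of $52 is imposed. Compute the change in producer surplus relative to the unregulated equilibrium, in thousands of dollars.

Rearranging demand gives Qd = 297 - 4P. Without the control the market clears where 297 - 4P = 8P - 351, i.e. P* = 54 and Q* = 81.
The ceiling of 52 is below the equilibrium price 54, so it binds.
At P = 52: Qd = 297 - 4·52 = 89 and Qs = 8·52 - 351 = 65.
Producer surplus without the control is ½ · (54 - 43.875) · 81 = 410.0625.
With the ceiling, producers sell 65 units at 52, so PS = ½ · (52 - 43.875) · 65 = 264.0625.
Change in producer surplus = 264.0625 - 410.0625 = -146.

-146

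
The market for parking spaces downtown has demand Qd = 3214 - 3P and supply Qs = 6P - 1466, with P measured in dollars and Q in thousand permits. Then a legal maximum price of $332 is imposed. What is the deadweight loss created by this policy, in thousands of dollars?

318096

Without the control the market clears where 3214 - 3P = 6P - 1466, i.e. P* = 520 and Q* = 1654.
Since 332 < 520, the ceiling is binding.
At P = 332: Qd = 3214 - 3·332 = 2218 and Qs = 6·332 - 1466 = 526.
Quantity traded falls to 526. At Q = 526 the demand price is (3214 - 526)/3 = 896 and the supply price is (1466 + 526)/6 = 332.
Deadweight loss = ½ · (896 - 332) · (1654 - 526) = ½ · 564 · 1128 = 318096.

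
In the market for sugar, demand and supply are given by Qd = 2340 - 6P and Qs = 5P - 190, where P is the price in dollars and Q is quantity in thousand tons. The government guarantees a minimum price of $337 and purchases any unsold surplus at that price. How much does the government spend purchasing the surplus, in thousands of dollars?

396649

Equilibrium: 2340 - 6P = 5P - 190, so 2530 = 11P and P* = 230, Q* = 960.
Because the floor (337) lies above the market-clearing price, it is binding.
At P = 337: Qd = 2340 - 6·337 = 318 and Qs = 5·337 - 190 = 1495.
Surplus = Qs - Qd = 1177.
Government expenditure = surplus × support price = 1177 × 337 = 396649.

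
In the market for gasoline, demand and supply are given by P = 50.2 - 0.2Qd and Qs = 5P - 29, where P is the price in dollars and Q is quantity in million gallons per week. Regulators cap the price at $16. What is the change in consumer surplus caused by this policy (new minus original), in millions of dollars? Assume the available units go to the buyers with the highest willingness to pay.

252

Rearranging demand gives Qd = 251 - 5P. Equilibrium: 251 - 5P = 5P - 29, so 280 = 10P and P* = 28, Q* = 111.
The ceiling of 16 is below the equilibrium price 28, so it binds.
At P = 16: Qd = 251 - 5·16 = 171 and Qs = 5·16 - 29 = 51.
Consumer surplus without the control is ½ · (50.2 - 28) · 111 = 1232.1.
With the ceiling, 51 units are sold at 16 (assume they go to the highest-value buyers). The demand price at Q = 51 is 40, so CS = ½ · [(50.2 - 16) + (40 - 16)] · 51 = 1484.1.
Change in consumer surplus = 1484.1 - 1232.1 = 252.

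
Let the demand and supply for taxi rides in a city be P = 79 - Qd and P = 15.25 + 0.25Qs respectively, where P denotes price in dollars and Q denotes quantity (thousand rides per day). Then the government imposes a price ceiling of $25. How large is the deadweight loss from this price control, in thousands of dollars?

90

Rearranging demand gives Qd = 79 - P; rearranging supply gives Qs = 4P - 61. Without the control the market clears where 79 - P = 4P - 61, i.e. P* = 28 and Q* = 51.
The ceiling of 25 is below the equilibrium price 28, so it binds.
At P = 25: Qd = 79 - 25 = 54 and Qs = 4·25 - 61 = 39.
Quantity traded falls to 39. At Q = 39 the demand price is 79 - 39 = 40 and the supply price is (61 + 39)/4 = 25.
Deadweight loss = ½ · (40 - 25) · (51 - 39) = ½ · 15 · 12 = 90.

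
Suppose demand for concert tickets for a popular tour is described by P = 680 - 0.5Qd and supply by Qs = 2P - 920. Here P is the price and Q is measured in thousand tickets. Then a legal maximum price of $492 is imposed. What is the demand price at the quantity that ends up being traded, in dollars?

Rearranging demand gives Qd = 1360 - 2P. Equilibrium: 1360 - 2P = 2P - 920, so 2280 = 4P and P* = 570, Q* = 220.
The ceiling of 492 is below the equilibrium price 570, so it binds.
At P = 492: Qd = 1360 - 2·492 = 376 and Qs = 2·492 - 920 = 64.
Only 64 units reach the market. On the demand curve, the marginal buyer's willingness to pay at Q = 64 is (1360 - 64)/2 = 648.

648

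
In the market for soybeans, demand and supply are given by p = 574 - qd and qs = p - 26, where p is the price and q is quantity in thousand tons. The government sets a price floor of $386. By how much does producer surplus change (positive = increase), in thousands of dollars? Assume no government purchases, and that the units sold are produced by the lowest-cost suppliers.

Rearranging demand gives qd = 574 - p. In a free market, 574 - p = p - 26 gives the equilibrium p* = 300, q* = 274.
Because the floor (386) lies above the market-clearing price, it is binding.
At p = 386: qd = 574 - 386 = 188 and qs = 386 - 26 = 360.
Producer surplus without the control is ½ · (300 - 26) · 274 = 37538.
With the floor, 188 units are sold at 386. The supply price at q = 188 is 214, so PS = ½ · [(386 - 26) + (386 - 214)] · 188 = 50008.
Change in producer surplus = 50008 - 37538 = 12470.

12470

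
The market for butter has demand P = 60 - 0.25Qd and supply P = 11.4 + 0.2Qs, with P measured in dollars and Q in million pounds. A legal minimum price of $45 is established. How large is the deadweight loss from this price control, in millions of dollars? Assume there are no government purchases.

518.4

Rearranging demand gives Qd = 240 - 4P; rearranging supply gives Qs = 5P - 57. Setting quantity demanded equal to quantity supplied, 240 - 4P = 5P - 57, gives P* = 33 and Q* = 108.
Since 45 > 33, the floor is binding.
At P = 45: Qd = 240 - 4·45 = 60 and Qs = 5·45 - 57 = 168.
Quantity traded falls to 60. At Q = 60 the demand price is (240 - 60)/4 = 45 and the supply price is (57 + 60)/5 = 23.4.
Deadweight loss = ½ · (45 - 23.4) · (108 - 60) = ½ · 21.6 · 48 = 518.4.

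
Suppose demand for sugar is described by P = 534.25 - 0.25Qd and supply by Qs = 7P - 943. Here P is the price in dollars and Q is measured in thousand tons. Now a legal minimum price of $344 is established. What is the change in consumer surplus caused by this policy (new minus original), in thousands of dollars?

Rearranging demand gives Qd = 2137 - 4P. In a free market, 2137 - 4P = 7P - 943 gives the equilibrium P* = 280, Q* = 1017.
The floor of 344 is above the equilibrium price 280, so it binds.
At P = 344: Qd = 2137 - 4·344 = 761 and Qs = 7·344 - 943 = 1465.
Consumer surplus without the control is ½ · (534.25 - 280) · 1017 = 129286.125.
With the floor, consumers buy 761 units at 344, so CS = ½ · (534.25 - 344) · 761 = 72390.125.
Change in consumer surplus = 72390.125 - 129286.125 = -56896.

-56896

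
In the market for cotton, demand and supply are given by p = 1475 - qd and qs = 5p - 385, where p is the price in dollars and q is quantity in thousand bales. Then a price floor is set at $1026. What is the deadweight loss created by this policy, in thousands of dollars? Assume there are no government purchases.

307593.6

Rearranging demand gives qd = 1475 - p. Without the control the market clears where 1475 - p = 5p - 385, i.e. p* = 310 and q* = 1165.
The floor of 1026 is above the equilibrium price 310, so it binds.
At p = 1026: qd = 1475 - 1026 = 449 and qs = 5·1026 - 385 = 4745.
Quantity traded falls to 449. At q = 449 the demand price is 1475 - 449 = 1026 and the supply price is (385 + 449)/5 = 166.8.
Deadweight loss = ½ · (1026 - 166.8) · (1165 - 449) = ½ · 859.2 · 716 = 307593.6.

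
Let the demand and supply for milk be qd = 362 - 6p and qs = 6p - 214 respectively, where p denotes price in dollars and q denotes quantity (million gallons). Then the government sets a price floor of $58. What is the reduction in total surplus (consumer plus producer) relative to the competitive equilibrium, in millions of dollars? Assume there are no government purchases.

Without the control the market clears where 362 - 6p = 6p - 214, i.e. p* = 48 and q* = 74.
Because the floor (58) lies above the market-clearing price, it is binding.
At p = 58: qd = 362 - 6·58 = 14 and qs = 6·58 - 214 = 134.
Quantity traded falls to 14. At q = 14 the demand price is (362 - 14)/6 = 58 and the supply price is (214 + 14)/6 = 38.
Deadweight loss = ½ · (58 - 38) · (74 - 14) = ½ · 20 · 60 = 600.

600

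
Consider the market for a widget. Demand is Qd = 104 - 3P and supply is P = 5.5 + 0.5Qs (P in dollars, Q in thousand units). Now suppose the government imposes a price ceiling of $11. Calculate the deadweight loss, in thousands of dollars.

Rearranging supply gives Qs = 2P - 11. Setting quantity demanded equal to quantity supplied, 104 - 3P = 2P - 11, gives P* = 23 and Q* = 35.
Because the ceiling (11) lies below the market-clearing price, it is binding.
At P = 11: Qd = 104 - 3·11 = 71 and Qs = 2·11 - 11 = 11.
Quantity traded falls to 11. At Q = 11 the demand price is (104 - 11)/3 = 31 and the supply price is (11 + 11)/2 = 11.
Deadweight loss = ½ · (31 - 11) · (35 - 11) = ½ · 20 · 24 = 240.

240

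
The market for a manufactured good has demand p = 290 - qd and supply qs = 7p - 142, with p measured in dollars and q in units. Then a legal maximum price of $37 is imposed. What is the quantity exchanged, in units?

117

Rearranging demand gives qd = 290 - p. Without the control the market clears where 290 - p = 7p - 142, i.e. p* = 54 and q* = 236.
Because the ceiling (37) lies below the market-clearing price, it is binding.
At p = 37: qd = 290 - 37 = 253 and qs = 7·37 - 142 = 117.
The quantity actually transacted is the short side, supply: 117.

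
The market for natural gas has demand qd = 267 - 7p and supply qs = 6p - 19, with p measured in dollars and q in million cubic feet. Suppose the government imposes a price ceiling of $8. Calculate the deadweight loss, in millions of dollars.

Equilibrium: 267 - 7p = 6p - 19, so 286 = 13p and p* = 22, q* = 113.
Since 8 < 22, the ceiling is binding.
At p = 8: qd = 267 - 7·8 = 211 and qs = 6·8 - 19 = 29.
Quantity traded falls to 29. At q = 29 the demand price is (267 - 29)/7 = 34 and the supply price is (19 + 29)/6 = 8.
Deadweight loss = ½ · (34 - 8) · (113 - 29) = ½ · 26 · 84 = 1092.

1092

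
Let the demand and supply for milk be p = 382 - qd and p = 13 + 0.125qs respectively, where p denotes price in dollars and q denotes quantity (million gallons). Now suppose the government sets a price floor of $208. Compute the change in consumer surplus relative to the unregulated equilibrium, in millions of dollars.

Rearranging demand gives qd = 382 - p; rearranging supply gives qs = 8p - 104. Without the control the market clears where 382 - p = 8p - 104, i.e. p* = 54 and q* = 328.
The floor of 208 is above the equilibrium price 54, so it binds.
At p = 208: qd = 382 - 208 = 174 and qs = 8·208 - 104 = 1560.
Consumer surplus without the control is ½ · (382 - 54) · 328 = 53792.
With the floor, consumers buy 174 units at 208, so CS = ½ · (382 - 208) · 174 = 15138.
Change in consumer surplus = 15138 - 53792 = -38654.

-38654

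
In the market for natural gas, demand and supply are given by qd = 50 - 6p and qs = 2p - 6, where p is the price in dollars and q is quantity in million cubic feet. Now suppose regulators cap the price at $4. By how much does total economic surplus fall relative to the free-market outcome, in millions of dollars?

Without the control the market clears where 50 - 6p = 2p - 6, i.e. p* = 7 and q* = 8.
The ceiling of 4 is below the equilibrium price 7, so it binds.
At p = 4: qd = 50 - 6·4 = 26 and qs = 2·4 - 6 = 2.
Quantity traded falls to 2. At q = 2 the demand price is (50 - 2)/6 = 8 and the supply price is (6 + 2)/2 = 4.
Deadweight loss = ½ · (8 - 4) · (8 - 2) = ½ · 4 · 6 = 12.

12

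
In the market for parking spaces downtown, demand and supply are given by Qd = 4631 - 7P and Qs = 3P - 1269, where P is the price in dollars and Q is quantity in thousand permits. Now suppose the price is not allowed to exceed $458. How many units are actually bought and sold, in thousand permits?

Equilibrium: 4631 - 7P = 3P - 1269, so 5900 = 10P and P* = 590, Q* = 501.
The ceiling of 458 is below the equilibrium price 590, so it binds.
At P = 458: Qd = 4631 - 7·458 = 1425 and Qs = 3·458 - 1269 = 105.
The quantity actually transacted is the short side, supply: 105.

105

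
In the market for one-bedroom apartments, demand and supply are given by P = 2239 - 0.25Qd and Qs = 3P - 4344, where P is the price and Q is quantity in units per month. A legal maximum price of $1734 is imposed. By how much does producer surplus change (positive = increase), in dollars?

-183762

Rearranging demand gives Qd = 8956 - 4P. Setting quantity demanded equal to quantity supplied, 8956 - 4P = 3P - 4344, gives P* = 1900 and Q* = 1356.
Because the ceiling (1734) lies below the market-clearing price, it is binding.
At P = 1734: Qd = 8956 - 4·1734 = 2020 and Qs = 3·1734 - 4344 = 858.
Producer surplus without the control is ½ · (1900 - 1448) · 1356 = 306456.
With the ceiling, producers sell 858 units at 1734, so PS = ½ · (1734 - 1448) · 858 = 122694.
Change in producer surplus = 122694 - 306456 = -183762.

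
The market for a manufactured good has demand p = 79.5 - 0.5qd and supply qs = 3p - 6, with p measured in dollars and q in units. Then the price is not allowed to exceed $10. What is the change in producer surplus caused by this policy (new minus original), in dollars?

-1345.5

Rearranging demand gives qd = 159 - 2p. Without the control the market clears where 159 - 2p = 3p - 6, i.e. p* = 33 and q* = 93.
Because the ceiling (10) lies below the market-clearing price, it is binding.
At p = 10: qd = 159 - 2·10 = 139 and qs = 3·10 - 6 = 24.
Producer surplus without the control is ½ · (33 - 2) · 93 = 1441.5.
With the ceiling, producers sell 24 units at 10, so PS = ½ · (10 - 2) · 24 = 96.
Change in producer surplus = 96 - 1441.5 = -1345.5.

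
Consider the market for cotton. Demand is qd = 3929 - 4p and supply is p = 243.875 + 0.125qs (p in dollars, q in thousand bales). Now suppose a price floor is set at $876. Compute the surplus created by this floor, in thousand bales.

4632

Rearranging supply gives qs = 8p - 1951. Setting quantity demanded equal to quantity supplied, 3929 - 4p = 8p - 1951, gives p* = 490 and q* = 1969.
Since 876 > 490, the floor is binding.
At p = 876: qd = 3929 - 4·876 = 425 and qs = 8·876 - 1951 = 5057.
Surplus = qs - qd = 5057 - 425 = 4632.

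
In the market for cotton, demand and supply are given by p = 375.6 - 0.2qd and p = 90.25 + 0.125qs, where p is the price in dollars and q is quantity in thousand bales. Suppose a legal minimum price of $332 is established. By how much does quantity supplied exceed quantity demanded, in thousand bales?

1716

Rearranging demand gives qd = 1878 - 5p; rearranging supply gives qs = 8p - 722. In a free market, 1878 - 5p = 8p - 722 gives the equilibrium p* = 200, q* = 878.
Since 332 > 200, the floor is binding.
At p = 332: qd = 1878 - 5·332 = 218 and qs = 8·332 - 722 = 1934.
Surplus = qs - qd = 1934 - 218 = 1716.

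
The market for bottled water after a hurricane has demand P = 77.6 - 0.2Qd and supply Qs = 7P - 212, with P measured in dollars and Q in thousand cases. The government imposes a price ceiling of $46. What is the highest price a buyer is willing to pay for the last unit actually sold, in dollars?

Rearranging demand gives Qd = 388 - 5P. In a free market, 388 - 5P = 7P - 212 gives the equilibrium P* = 50, Q* = 138.
Since 46 < 50, the ceiling is binding.
At P = 46: Qd = 388 - 5·46 = 158 and Qs = 7·46 - 212 = 110.
Only 110 units reach the market. On the demand curve, the marginal buyer's willingness to pay at Q = 110 is (388 - 110)/5 = 55.6.

55.6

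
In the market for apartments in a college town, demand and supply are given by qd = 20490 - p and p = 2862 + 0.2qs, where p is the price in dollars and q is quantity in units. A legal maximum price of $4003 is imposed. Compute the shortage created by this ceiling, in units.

10782

Rearranging supply gives qs = 5p - 14310. Setting quantity demanded equal to quantity supplied, 20490 - p = 5p - 14310, gives p* = 5800 and q* = 14690.
The ceiling of 4003 is below the equilibrium price 5800, so it binds.
At p = 4003: qd = 20490 - 4003 = 16487 and qs = 5·4003 - 14310 = 5705.
Shortage = qd - qs = 16487 - 5705 = 10782.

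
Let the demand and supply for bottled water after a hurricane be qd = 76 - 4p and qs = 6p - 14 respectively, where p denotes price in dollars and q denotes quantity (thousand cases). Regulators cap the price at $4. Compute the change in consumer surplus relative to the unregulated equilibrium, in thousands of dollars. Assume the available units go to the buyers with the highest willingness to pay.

-62.5

Equilibrium: 76 - 4p = 6p - 14, so 90 = 10p and p* = 9, q* = 40.
Since 4 < 9, the ceiling is binding.
At p = 4: qd = 76 - 4·4 = 60 and qs = 6·4 - 14 = 10.
Consumer surplus without the control is ½ · (19 - 9) · 40 = 200.
With the ceiling, 10 units are sold at 4 (assume they go to the highest-value buyers). The demand price at q = 10 is 16.5, so CS = ½ · [(19 - 4) + (16.5 - 4)] · 10 = 137.5.
Change in consumer surplus = 137.5 - 200 = -62.5.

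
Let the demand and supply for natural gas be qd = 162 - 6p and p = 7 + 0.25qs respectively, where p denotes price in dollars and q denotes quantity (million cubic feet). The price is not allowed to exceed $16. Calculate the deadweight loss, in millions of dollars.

30

Rearranging supply gives qs = 4p - 28. Equilibrium: 162 - 6p = 4p - 28, so 190 = 10p and p* = 19, q* = 48.
The ceiling of 16 is below the equilibrium price 19, so it binds.
At p = 16: qd = 162 - 6·16 = 66 and qs = 4·16 - 28 = 36.
Quantity traded falls to 36. At q = 36 the demand price is (162 - 36)/6 = 21 and the supply price is (28 + 36)/4 = 16.
Deadweight loss = ½ · (21 - 16) · (48 - 36) = ½ · 5 · 12 = 30.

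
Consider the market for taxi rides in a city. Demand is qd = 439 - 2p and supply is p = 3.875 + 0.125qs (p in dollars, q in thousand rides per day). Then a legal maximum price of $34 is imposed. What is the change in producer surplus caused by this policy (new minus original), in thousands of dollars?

Rearranging supply gives qs = 8p - 31. Setting quantity demanded equal to quantity supplied, 439 - 2p = 8p - 31, gives p* = 47 and q* = 345.
Since 34 < 47, the ceiling is binding.
At p = 34: qd = 439 - 2·34 = 371 and qs = 8·34 - 31 = 241.
Producer surplus without the control is ½ · (47 - 3.875) · 345 = 7439.0625.
With the ceiling, producers sell 241 units at 34, so PS = ½ · (34 - 3.875) · 241 = 3630.0625.
Change in producer surplus = 3630.0625 - 7439.0625 = -3809.

-3809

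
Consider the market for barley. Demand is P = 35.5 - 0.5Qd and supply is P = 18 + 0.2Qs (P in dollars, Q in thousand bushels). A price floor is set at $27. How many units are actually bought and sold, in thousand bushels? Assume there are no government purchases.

Rearranging demand gives Qd = 71 - 2P; rearranging supply gives Qs = 5P - 90. Equilibrium: 71 - 2P = 5P - 90, so 161 = 7P and P* = 23, Q* = 25.
Since 27 > 23, the floor is binding.
At P = 27: Qd = 71 - 2·27 = 17 and Qs = 5·27 - 90 = 45.
The quantity actually transacted is the short side, demand: 17.

17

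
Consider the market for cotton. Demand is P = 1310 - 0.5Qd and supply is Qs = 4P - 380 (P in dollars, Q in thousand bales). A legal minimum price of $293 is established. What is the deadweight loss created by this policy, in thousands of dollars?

0

Rearranging demand gives Qd = 2620 - 2P. Without the control the market clears where 2620 - 2P = 4P - 380, i.e. P* = 500 and Q* = 1620.
Since 293 is below P* = 500, the floor does not bind and the free-market outcome prevails.
Since the control does not bind, no trades are prevented and deadweight loss is zero.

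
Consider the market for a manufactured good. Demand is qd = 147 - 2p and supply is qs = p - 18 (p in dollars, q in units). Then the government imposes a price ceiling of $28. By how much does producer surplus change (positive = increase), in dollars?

Equilibrium: 147 - 2p = p - 18, so 165 = 3p and p* = 55, q* = 37.
The ceiling of 28 is below the equilibrium price 55, so it binds.
At p = 28: qd = 147 - 2·28 = 91 and qs = 28 - 18 = 10.
Producer surplus without the control is ½ · (55 - 18) · 37 = 684.5.
With the ceiling, producers sell 10 units at 28, so PS = ½ · (28 - 18) · 10 = 50.
Change in producer surplus = 50 - 684.5 = -634.5.

-634.5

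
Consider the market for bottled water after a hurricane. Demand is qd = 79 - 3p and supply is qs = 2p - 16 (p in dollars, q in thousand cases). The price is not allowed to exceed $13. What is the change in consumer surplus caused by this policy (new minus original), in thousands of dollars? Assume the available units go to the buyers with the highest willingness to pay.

Equilibrium: 79 - 3p = 2p - 16, so 95 = 5p and p* = 19, q* = 22.
Because the ceiling (13) lies below the market-clearing price, it is binding.
At p = 13: qd = 79 - 3·13 = 40 and qs = 2·13 - 16 = 10.
Consumer surplus without the control is ½ · (79/3 - 19) · 22 = 242/3.
With the ceiling, 10 units are sold at 13 (assume they go to the highest-value buyers). The demand price at q = 10 is 23, so CS = ½ · [(79/3 - 13) + (23 - 13)] · 10 = 350/3.
Change in consumer surplus = 350/3 - 242/3 = 36.

36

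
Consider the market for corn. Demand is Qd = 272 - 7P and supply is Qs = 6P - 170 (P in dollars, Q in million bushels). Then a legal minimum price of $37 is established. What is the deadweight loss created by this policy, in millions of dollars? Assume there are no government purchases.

68.25

In a free market, 272 - 7P = 6P - 170 gives the equilibrium P* = 34, Q* = 34.
The floor of 37 is above the equilibrium price 34, so it binds.
At P = 37: Qd = 272 - 7·37 = 13 and Qs = 6·37 - 170 = 52.
Quantity traded falls to 13. At Q = 13 the demand price is (272 - 13)/7 = 37 and the supply price is (170 + 13)/6 = 30.5.
Deadweight loss = ½ · (37 - 30.5) · (34 - 13) = ½ · 6.5 · 21 = 68.25.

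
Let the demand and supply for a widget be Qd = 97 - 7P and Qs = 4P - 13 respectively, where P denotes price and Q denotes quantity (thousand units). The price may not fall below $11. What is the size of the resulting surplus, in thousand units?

Equilibrium: 97 - 7P = 4P - 13, so 110 = 11P and P* = 10, Q* = 27.
Because the floor (11) lies above the market-clearing price, it is binding.
At P = 11: Qd = 97 - 7·11 = 20 and Qs = 4·11 - 13 = 31.
Surplus = Qs - Qd = 31 - 20 = 11.

11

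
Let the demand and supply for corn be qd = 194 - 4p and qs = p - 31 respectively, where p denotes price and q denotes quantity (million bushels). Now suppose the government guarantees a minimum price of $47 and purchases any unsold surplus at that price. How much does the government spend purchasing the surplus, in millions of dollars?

470

Equilibrium: 194 - 4p = p - 31, so 225 = 5p and p* = 45, q* = 14.
Since 47 > 45, the floor is binding.
At p = 47: qd = 194 - 4·47 = 6 and qs = 47 - 31 = 16.
Surplus = qs - qd = 10.
Government expenditure = surplus × support price = 10 × 47 = 470.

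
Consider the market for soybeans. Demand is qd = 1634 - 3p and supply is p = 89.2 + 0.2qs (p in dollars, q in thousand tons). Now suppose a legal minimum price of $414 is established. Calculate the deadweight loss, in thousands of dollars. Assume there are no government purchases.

Rearranging supply gives qs = 5p - 446. Equilibrium: 1634 - 3p = 5p - 446, so 2080 = 8p and p* = 260, q* = 854.
Since 414 > 260, the floor is binding.
At p = 414: qd = 1634 - 3·414 = 392 and qs = 5·414 - 446 = 1624.
Quantity traded falls to 392. At q = 392 the demand price is (1634 - 392)/3 = 414 and the supply price is (446 + 392)/5 = 167.6.
Deadweight loss = ½ · (414 - 167.6) · (854 - 392) = ½ · 246.4 · 462 = 56918.4.

56918.4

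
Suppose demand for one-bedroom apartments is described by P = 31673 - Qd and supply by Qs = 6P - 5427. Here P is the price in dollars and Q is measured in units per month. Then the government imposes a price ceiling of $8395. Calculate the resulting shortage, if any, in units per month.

0

Rearranging demand gives Qd = 31673 - P. Equilibrium: 31673 - P = 6P - 5427, so 37100 = 7P and P* = 5300, Q* = 26373.
The ceiling of 8395 is above the equilibrium price 5300, so it is not binding; the market clears at P* = 5300, Q* = 26373.
Since the control does not bind, there is no shortage.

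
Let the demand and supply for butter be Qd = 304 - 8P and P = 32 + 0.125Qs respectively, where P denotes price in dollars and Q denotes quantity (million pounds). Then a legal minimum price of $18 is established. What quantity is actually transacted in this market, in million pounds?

24

Rearranging supply gives Qs = 8P - 256. In a free market, 304 - 8P = 8P - 256 gives the equilibrium P* = 35, Q* = 24.
The floor of 18 is below the equilibrium price 35, so it is not binding; the market clears at P* = 35, Q* = 24.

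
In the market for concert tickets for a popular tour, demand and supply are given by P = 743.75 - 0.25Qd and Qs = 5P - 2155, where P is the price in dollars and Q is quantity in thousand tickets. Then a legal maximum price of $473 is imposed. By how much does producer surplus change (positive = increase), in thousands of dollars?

-43892.5

Rearranging demand gives Qd = 2975 - 4P. Without the control the market clears where 2975 - 4P = 5P - 2155, i.e. P* = 570 and Q* = 695.
Because the ceiling (473) lies below the market-clearing price, it is binding.
At P = 473: Qd = 2975 - 4·473 = 1083 and Qs = 5·473 - 2155 = 210.
Producer surplus without the control is ½ · (570 - 431) · 695 = 48302.5.
With the ceiling, producers sell 210 units at 473, so PS = ½ · (473 - 431) · 210 = 4410.
Change in producer surplus = 4410 - 48302.5 = -43892.5.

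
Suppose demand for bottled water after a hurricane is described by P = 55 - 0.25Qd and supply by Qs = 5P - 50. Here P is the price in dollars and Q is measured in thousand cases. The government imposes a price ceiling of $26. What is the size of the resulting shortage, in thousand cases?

Rearranging demand gives Qd = 220 - 4P. In a free market, 220 - 4P = 5P - 50 gives the equilibrium P* = 30, Q* = 100.
The ceiling of 26 is below the equilibrium price 30, so it binds.
At P = 26: Qd = 220 - 4·26 = 116 and Qs = 5·26 - 50 = 80.
Shortage = Qd - Qs = 116 - 80 = 36.

36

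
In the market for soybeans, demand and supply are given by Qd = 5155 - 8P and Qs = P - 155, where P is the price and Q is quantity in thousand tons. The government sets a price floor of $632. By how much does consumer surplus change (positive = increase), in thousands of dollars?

-11214

Without the control the market clears where 5155 - 8P = P - 155, i.e. P* = 590 and Q* = 435.
Since 632 > 590, the floor is binding.
At P = 632: Qd = 5155 - 8·632 = 99 and Qs = 632 - 155 = 477.
Consumer surplus without the control is ½ · (644.375 - 590) · 435 = 11826.5625.
With the floor, consumers buy 99 units at 632, so CS = ½ · (644.375 - 632) · 99 = 612.5625.
Change in consumer surplus = 612.5625 - 11826.5625 = -11214.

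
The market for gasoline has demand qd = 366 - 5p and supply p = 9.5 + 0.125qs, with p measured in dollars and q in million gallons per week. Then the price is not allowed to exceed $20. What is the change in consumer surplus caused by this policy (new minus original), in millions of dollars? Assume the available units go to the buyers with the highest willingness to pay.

Rearranging supply gives qs = 8p - 76. Equilibrium: 366 - 5p = 8p - 76, so 442 = 13p and p* = 34, q* = 196.
Because the ceiling (20) lies below the market-clearing price, it is binding.
At p = 20: qd = 366 - 5·20 = 266 and qs = 8·20 - 76 = 84.
Consumer surplus without the control is ½ · (73.2 - 34) · 196 = 3841.6.
With the ceiling, 84 units are sold at 20 (assume they go to the highest-value buyers). The demand price at q = 84 is 56.4, so CS = ½ · [(73.2 - 20) + (56.4 - 20)] · 84 = 3763.2.
Change in consumer surplus = 3763.2 - 3841.6 = -78.4.

-78.4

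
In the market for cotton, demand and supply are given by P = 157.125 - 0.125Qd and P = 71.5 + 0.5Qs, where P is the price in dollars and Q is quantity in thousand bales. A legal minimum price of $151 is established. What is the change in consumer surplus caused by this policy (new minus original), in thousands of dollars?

-1023

Rearranging demand gives Qd = 1257 - 8P; rearranging supply gives Qs = 2P - 143. In a free market, 1257 - 8P = 2P - 143 gives the equilibrium P* = 140, Q* = 137.
Since 151 > 140, the floor is binding.
At P = 151: Qd = 1257 - 8·151 = 49 and Qs = 2·151 - 143 = 159.
Consumer surplus without the control is ½ · (157.125 - 140) · 137 = 1173.0625.
With the floor, consumers buy 49 units at 151, so CS = ½ · (157.125 - 151) · 49 = 150.0625.
Change in consumer surplus = 150.0625 - 1173.0625 = -1023.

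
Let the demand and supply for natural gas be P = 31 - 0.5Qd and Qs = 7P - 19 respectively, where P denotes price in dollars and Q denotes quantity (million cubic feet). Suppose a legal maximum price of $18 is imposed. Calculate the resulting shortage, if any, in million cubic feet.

Rearranging demand gives Qd = 62 - 2P. Equilibrium: 62 - 2P = 7P - 19, so 81 = 9P and P* = 9, Q* = 44.
The ceiling of 18 is above the equilibrium price 9, so it is not binding; the market clears at P* = 9, Q* = 44.
Since the control does not bind, there is no shortage.

0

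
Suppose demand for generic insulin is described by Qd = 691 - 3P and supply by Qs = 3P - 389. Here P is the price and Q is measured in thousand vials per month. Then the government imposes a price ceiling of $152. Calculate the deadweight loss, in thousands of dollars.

Equilibrium: 691 - 3P = 3P - 389, so 1080 = 6P and P* = 180, Q* = 151.
Since 152 < 180, the ceiling is binding.
At P = 152: Qd = 691 - 3·152 = 235 and Qs = 3·152 - 389 = 67.
Quantity traded falls to 67. At Q = 67 the demand price is (691 - 67)/3 = 208 and the supply price is (389 + 67)/3 = 152.
Deadweight loss = ½ · (208 - 152) · (151 - 67) = ½ · 56 · 84 = 2352.

2352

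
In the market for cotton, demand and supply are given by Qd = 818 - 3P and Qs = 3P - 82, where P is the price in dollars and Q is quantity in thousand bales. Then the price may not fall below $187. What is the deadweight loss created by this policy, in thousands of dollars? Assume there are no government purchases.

4107

Setting quantity demanded equal to quantity supplied, 818 - 3P = 3P - 82, gives P* = 150 and Q* = 368.
Because the floor (187) lies above the market-clearing price, it is binding.
At P = 187: Qd = 818 - 3·187 = 257 and Qs = 3·187 - 82 = 479.
Quantity traded falls to 257. At Q = 257 the demand price is (818 - 257)/3 = 187 and the supply price is (82 + 257)/3 = 113.
Deadweight loss = ½ · (187 - 113) · (368 - 257) = ½ · 74 · 111 = 4107.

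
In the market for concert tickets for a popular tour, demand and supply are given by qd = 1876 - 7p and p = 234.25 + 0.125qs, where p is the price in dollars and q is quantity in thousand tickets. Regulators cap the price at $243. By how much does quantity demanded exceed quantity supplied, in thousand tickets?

Rearranging supply gives qs = 8p - 1874. Without the control the market clears where 1876 - 7p = 8p - 1874, i.e. p* = 250 and q* = 126.
Since 243 < 250, the ceiling is binding.
At p = 243: qd = 1876 - 7·243 = 175 and qs = 8·243 - 1874 = 70.
Shortage = qd - qs = 175 - 70 = 105.

105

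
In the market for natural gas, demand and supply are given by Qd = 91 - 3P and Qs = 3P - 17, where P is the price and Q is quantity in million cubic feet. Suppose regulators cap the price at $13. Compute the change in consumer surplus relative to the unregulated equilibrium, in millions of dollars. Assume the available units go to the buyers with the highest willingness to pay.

72.5

Without the control the market clears where 91 - 3P = 3P - 17, i.e. P* = 18 and Q* = 37.
Since 13 < 18, the ceiling is binding.
At P = 13: Qd = 91 - 3·13 = 52 and Qs = 3·13 - 17 = 22.
Consumer surplus without the control is ½ · (91/3 - 18) · 37 = 1369/6.
With the ceiling, 22 units are sold at 13 (assume they go to the highest-value buyers). The demand price at Q = 22 is 23, so CS = ½ · [(91/3 - 13) + (23 - 13)] · 22 = 902/3.
Change in consumer surplus = 902/3 - 1369/6 = 72.5.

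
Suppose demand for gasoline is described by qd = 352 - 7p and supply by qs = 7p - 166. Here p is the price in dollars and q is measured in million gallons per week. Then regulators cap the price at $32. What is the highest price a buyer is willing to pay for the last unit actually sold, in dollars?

42

Without the control the market clears where 352 - 7p = 7p - 166, i.e. p* = 37 and q* = 93.
Since 32 < 37, the ceiling is binding.
At p = 32: qd = 352 - 7·32 = 128 and qs = 7·32 - 166 = 58.
Only 58 units reach the market. On the demand curve, the marginal buyer's willingness to pay at q = 58 is (352 - 58)/7 = 42.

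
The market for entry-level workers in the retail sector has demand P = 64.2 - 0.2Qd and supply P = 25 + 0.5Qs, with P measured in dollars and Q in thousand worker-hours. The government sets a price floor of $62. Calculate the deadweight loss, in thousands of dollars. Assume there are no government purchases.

Rearranging demand gives Qd = 321 - 5P; rearranging supply gives Qs = 2P - 50. Without the control the market clears where 321 - 5P = 2P - 50, i.e. P* = 53 and Q* = 56.
Because the floor (62) lies above the market-clearing price, it is binding.
At P = 62: Qd = 321 - 5·62 = 11 and Qs = 2·62 - 50 = 74.
Quantity traded falls to 11. At Q = 11 the demand price is (321 - 11)/5 = 62 and the supply price is (50 + 11)/2 = 30.5.
Deadweight loss = ½ · (62 - 30.5) · (56 - 11) = ½ · 31.5 · 45 = 708.75.

708.75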